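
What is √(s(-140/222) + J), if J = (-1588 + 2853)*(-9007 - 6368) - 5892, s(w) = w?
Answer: I*√239708352477/111 ≈ 4410.8*I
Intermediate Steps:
J = -19455267 (J = 1265*(-15375) - 5892 = -19449375 - 5892 = -19455267)
√(s(-140/222) + J) = √(-140/222 - 19455267) = √(-140*1/222 - 19455267) = √(-70/111 - 19455267) = √(-2159534707/111) = I*√239708352477/111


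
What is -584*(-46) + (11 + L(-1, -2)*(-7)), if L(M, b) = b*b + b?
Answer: 26861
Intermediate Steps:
L(M, b) = b + b² (L(M, b) = b² + b = b + b²)
-584*(-46) + (11 + L(-1, -2)*(-7)) = -584*(-46) + (11 - 2*(1 - 2)*(-7)) = 26864 + (11 - 2*(-1)*(-7)) = 26864 + (11 + 2*(-7)) = 26864 + (11 - 14) = 26864 - 3 = 26861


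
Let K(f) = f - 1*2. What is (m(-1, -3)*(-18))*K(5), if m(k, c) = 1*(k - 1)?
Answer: 108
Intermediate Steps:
K(f) = -2 + f (K(f) = f - 2 = -2 + f)
m(k, c) = -1 + k (m(k, c) = 1*(-1 + k) = -1 + k)
(m(-1, -3)*(-18))*K(5) = ((-1 - 1)*(-18))*(-2 + 5) = -2*(-18)*3 = 36*3 = 108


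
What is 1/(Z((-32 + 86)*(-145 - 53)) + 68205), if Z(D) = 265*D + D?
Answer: -1/2775867 ≈ -3.6025e-7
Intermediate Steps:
Z(D) = 266*D
1/(Z((-32 + 86)*(-145 - 53)) + 68205) = 1/(266*((-32 + 86)*(-145 - 53)) + 68205) = 1/(266*(54*(-198)) + 68205) = 1/(266*(-10692) + 68205) = 1/(-2844072 + 68205) = 1/(-2775867) = -1/2775867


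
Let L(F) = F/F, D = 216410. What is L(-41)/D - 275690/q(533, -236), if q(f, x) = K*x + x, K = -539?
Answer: -14915486483/6869286220 ≈ -2.1713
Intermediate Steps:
q(f, x) = -538*x (q(f, x) = -539*x + x = -538*x)
L(F) = 1
L(-41)/D - 275690/q(533, -236) = 1/216410 - 275690/((-538*(-236))) = 1*(1/216410) - 275690/126968 = 1/216410 - 275690*1/126968 = 1/216410 - 137845/63484 = -14915486483/6869286220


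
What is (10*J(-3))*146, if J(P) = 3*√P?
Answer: 4380*I*√3 ≈ 7586.4*I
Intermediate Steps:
(10*J(-3))*146 = (10*(3*√(-3)))*146 = (10*(3*(I*√3)))*146 = (10*(3*I*√3))*146 = (30*I*√3)*146 = 4380*I*√3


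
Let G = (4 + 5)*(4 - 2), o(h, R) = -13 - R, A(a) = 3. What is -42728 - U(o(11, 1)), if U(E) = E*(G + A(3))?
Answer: -42434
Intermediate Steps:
G = 18 (G = 9*2 = 18)
U(E) = 21*E (U(E) = E*(18 + 3) = E*21 = 21*E)
-42728 - U(o(11, 1)) = -42728 - 21*(-13 - 1*1) = -42728 - 21*(-13 - 1) = -42728 - 21*(-14) = -42728 - 1*(-294) = -42728 + 294 = -42434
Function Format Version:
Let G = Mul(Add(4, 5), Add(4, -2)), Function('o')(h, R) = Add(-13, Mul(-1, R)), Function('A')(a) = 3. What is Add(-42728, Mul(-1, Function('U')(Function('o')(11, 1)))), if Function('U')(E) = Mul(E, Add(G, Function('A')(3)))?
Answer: -42434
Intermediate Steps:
G = 18 (G = Mul(9, 2) = 18)
Function('U')(E) = Mul(21, E) (Function('U')(E) = Mul(E, Add(18, 3)) = Mul(E, 21) = Mul(21, E))
Add(-42728, Mul(-1, Function('U')(Function('o')(11, 1)))) = Add(-42728, Mul(-1, Mul(21, Add(-13, Mul(-1, 1))))) = Add(-42728, Mul(-1, Mul(21, Add(-13, -1)))) = Add(-42728, Mul(-1, Mul(21, -14))) = Add(-42728, Mul(-1, -294)) = Add(-42728, 294) = -42434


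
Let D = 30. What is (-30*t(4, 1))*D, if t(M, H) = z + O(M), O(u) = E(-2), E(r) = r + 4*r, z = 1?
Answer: 8100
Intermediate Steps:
E(r) = 5*r
O(u) = -10 (O(u) = 5*(-2) = -10)
t(M, H) = -9 (t(M, H) = 1 - 10 = -9)
(-30*t(4, 1))*D = -30*(-9)*30 = 270*30 = 8100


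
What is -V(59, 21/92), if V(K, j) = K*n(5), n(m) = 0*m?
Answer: 0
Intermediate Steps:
n(m) = 0
V(K, j) = 0 (V(K, j) = K*0 = 0)
-V(59, 21/92) = -1*0 = 0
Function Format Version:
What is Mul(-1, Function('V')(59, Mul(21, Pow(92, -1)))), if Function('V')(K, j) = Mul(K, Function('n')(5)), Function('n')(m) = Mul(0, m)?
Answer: 0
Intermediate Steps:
Function('n')(m) = 0
Function('V')(K, j) = 0 (Function('V')(K, j) = Mul(K, 0) = 0)
Mul(-1, Function('V')(59, Mul(21, Pow(92, -1)))) = Mul(-1, 0) = 0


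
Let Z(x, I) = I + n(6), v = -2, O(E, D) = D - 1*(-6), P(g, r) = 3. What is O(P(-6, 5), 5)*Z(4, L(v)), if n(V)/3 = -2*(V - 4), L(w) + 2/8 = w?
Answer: -627/4 ≈ -156.75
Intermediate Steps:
O(E, D) = 6 + D (O(E, D) = D + 6 = 6 + D)
L(w) = -1/4 + w
n(V) = 24 - 6*V (n(V) = 3*(-2*(V - 4)) = 3*(-2*(-4 + V)) = 3*(8 - 2*V) = 24 - 6*V)
Z(x, I) = -12 + I (Z(x, I) = I + (24 - 6*6) = I + (24 - 36) = I - 12 = -12 + I)
O(P(-6, 5), 5)*Z(4, L(v)) = (6 + 5)*(-12 + (-1/4 - 2)) = 11*(-12 - 9/4) = 11*(-57/4) = -627/4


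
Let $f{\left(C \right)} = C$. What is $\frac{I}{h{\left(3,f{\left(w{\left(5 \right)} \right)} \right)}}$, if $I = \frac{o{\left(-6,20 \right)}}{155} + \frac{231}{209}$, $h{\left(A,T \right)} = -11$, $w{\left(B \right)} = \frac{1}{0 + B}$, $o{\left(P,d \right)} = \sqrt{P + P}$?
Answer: $- \frac{21}{209} - \frac{2 i \sqrt{3}}{1705} \approx -0.10048 - 0.0020317 i$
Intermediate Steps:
$o{\left(P,d \right)} = \sqrt{2} \sqrt{P}$ ($o{\left(P,d \right)} = \sqrt{2 P} = \sqrt{2} \sqrt{P}$)
$w{\left(B \right)} = \frac{1}{B}$
$I = \frac{21}{19} + \frac{2 i \sqrt{3}}{155}$ ($I = \frac{\sqrt{2} \sqrt{-6}}{155} + \frac{231}{209} = \sqrt{2} i \sqrt{6} \cdot \frac{1}{155} + 231 \cdot \frac{1}{209} = 2 i \sqrt{3} \cdot \frac{1}{155} + \frac{21}{19} = \frac{2 i \sqrt{3}}{155} + \frac{21}{19} = \frac{21}{19} + \frac{2 i \sqrt{3}}{155} \approx 1.1053 + 0.022349 i$)
$\frac{I}{h{\left(3,f{\left(w{\left(5 \right)} \right)} \right)}} = \frac{\frac{21}{19} + \frac{2 i \sqrt{3}}{155}}{-11} = \left(\frac{21}{19} + \frac{2 i \sqrt{3}}{155}\right) \left(- \frac{1}{11}\right) = - \frac{21}{209} - \frac{2 i \sqrt{3}}{1705}$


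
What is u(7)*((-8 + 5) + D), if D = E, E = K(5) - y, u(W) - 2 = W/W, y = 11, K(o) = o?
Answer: -27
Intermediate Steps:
u(W) = 3 (u(W) = 2 + W/W = 2 + 1 = 3)
E = -6 (E = 5 - 1*11 = 5 - 11 = -6)
D = -6
u(7)*((-8 + 5) + D) = 3*((-8 + 5) - 6) = 3*(-3 - 6) = 3*(-9) = -27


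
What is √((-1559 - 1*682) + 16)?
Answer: 5*I*√89 ≈ 47.17*I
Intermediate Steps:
√((-1559 - 1*682) + 16) = √((-1559 - 682) + 16) = √(-2241 + 16) = √(-2225) = 5*I*√89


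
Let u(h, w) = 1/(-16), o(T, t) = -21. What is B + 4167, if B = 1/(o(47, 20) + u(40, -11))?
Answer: 1404263/337 ≈ 4167.0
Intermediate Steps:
u(h, w) = -1/16
B = -16/337 (B = 1/(-21 - 1/16) = 1/(-337/16) = -16/337 ≈ -0.047478)
B + 4167 = -16/337 + 4167 = 1404263/337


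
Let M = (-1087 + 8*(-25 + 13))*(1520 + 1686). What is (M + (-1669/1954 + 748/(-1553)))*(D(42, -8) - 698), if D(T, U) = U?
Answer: 4062740992484225/1517281 ≈ 2.6776e+9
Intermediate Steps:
M = -3792698 (M = (-1087 + 8*(-12))*3206 = (-1087 - 96)*3206 = -1183*3206 = -3792698)
(M + (-1669/1954 + 748/(-1553)))*(D(42, -8) - 698) = (-3792698 + (-1669/1954 + 748/(-1553)))*(-8 - 698) = (-3792698 + (-1669*1/1954 + 748*(-1/1553)))*(-706) = (-3792698 + (-1669/1954 - 748/1553))*(-706) = (-3792698 - 4053549/3034562)*(-706) = -11509181281825/3034562*(-706) = 4062740992484225/1517281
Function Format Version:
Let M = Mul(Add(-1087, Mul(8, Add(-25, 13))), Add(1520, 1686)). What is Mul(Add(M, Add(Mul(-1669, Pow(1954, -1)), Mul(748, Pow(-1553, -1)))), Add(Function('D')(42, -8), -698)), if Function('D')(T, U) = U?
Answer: Rational(4062740992484225, 1517281) ≈ 2.6776e+9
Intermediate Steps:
M = -3792698 (M = Mul(Add(-1087, Mul(8, -12)), 3206) = Mul(Add(-1087, -96), 3206) = Mul(-1183, 3206) = -3792698)
Mul(Add(M, Add(Mul(-1669, Pow(1954, -1)), Mul(748, Pow(-1553, -1)))), Add(Function('D')(42, -8), -698)) = Mul(Add(-3792698, Add(Mul(-1669, Pow(1954, -1)), Mul(748, Pow(-1553, -1)))), Add(-8, -698)) = Mul(Add(-3792698, Add(Mul(-1669, Rational(1, 1954)), Mul(748, Rational(-1, 1553)))), -706) = Mul(Add(-3792698, Add(Rational(-1669, 1954), Rational(-748, 1553))), -706) = Mul(Add(-3792698, Rational(-4053549, 3034562)), -706) = Mul(Rational(-11509181281825, 3034562), -706) = Rational(4062740992484225, 1517281)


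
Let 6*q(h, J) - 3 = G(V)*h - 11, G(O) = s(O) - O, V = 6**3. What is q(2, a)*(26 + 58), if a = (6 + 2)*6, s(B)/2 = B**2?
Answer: 2606576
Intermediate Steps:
s(B) = 2*B**2
a = 48 (a = 8*6 = 48)
V = 216
G(O) = -O + 2*O**2 (G(O) = 2*O**2 - O = -O + 2*O**2)
q(h, J) = -4/3 + 15516*h (q(h, J) = 1/2 + ((216*(-1 + 2*216))*h - 11)/6 = 1/2 + ((216*(-1 + 432))*h - 11)/6 = 1/2 + ((216*431)*h - 11)/6 = 1/2 + (93096*h - 11)/6 = 1/2 + (-11 + 93096*h)/6 = 1/2 + (-11/6 + 15516*h) = -4/3 + 15516*h)
q(2, a)*(26 + 58) = (-4/3 + 15516*2)*(26 + 58) = (-4/3 + 31032)*84 = (93092/3)*84 = 2606576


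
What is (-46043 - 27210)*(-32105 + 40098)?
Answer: -585511229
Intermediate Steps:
(-46043 - 27210)*(-32105 + 40098) = -73253*7993 = -585511229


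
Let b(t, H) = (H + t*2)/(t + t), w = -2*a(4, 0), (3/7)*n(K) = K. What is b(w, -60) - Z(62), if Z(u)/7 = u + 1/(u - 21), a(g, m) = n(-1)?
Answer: -126165/287 ≈ -439.60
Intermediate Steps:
n(K) = 7*K/3
a(g, m) = -7/3 (a(g, m) = (7/3)*(-1) = -7/3)
Z(u) = 7*u + 7/(-21 + u) (Z(u) = 7*(u + 1/(u - 21)) = 7*(u + 1/(-21 + u)) = 7*u + 7/(-21 + u))
w = 14/3 (w = -2*(-7/3) = 14/3 ≈ 4.6667)
b(t, H) = (H + 2*t)/(2*t) (b(t, H) = (H + 2*t)/((2*t)) = (H + 2*t)*(1/(2*t)) = (H + 2*t)/(2*t))
b(w, -60) - Z(62) = (14/3 + (1/2)*(-60))/(14/3) - 7*(1 + 62**2 - 21*62)/(-21 + 62) = 3*(14/3 - 30)/14 - 7*(1 + 3844 - 1302)/41 = (3/14)*(-76/3) - 7*2543/41 = -38/7 - 1*17801/41 = -38/7 - 17801/41 = -126165/287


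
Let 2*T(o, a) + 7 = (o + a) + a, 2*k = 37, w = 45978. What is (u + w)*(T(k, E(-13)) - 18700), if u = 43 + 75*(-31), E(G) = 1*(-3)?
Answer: -816995036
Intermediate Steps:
k = 37/2 (k = (1/2)*37 = 37/2 ≈ 18.500)
E(G) = -3
T(o, a) = -7/2 + a + o/2 (T(o, a) = -7/2 + ((o + a) + a)/2 = -7/2 + ((a + o) + a)/2 = -7/2 + (o + 2*a)/2 = -7/2 + (a + o/2) = -7/2 + a + o/2)
u = -2282 (u = 43 - 2325 = -2282)
(u + w)*(T(k, E(-13)) - 18700) = (-2282 + 45978)*((-7/2 - 3 + (1/2)*(37/2)) - 18700) = 43696*((-7/2 - 3 + 37/4) - 18700) = 43696*(11/4 - 18700) = 43696*(-74789/4) = -816995036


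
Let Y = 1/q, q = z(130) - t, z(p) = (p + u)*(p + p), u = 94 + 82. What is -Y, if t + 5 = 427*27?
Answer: -1/68036 ≈ -1.4698e-5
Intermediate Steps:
u = 176
z(p) = 2*p*(176 + p) (z(p) = (p + 176)*(p + p) = (176 + p)*(2*p) = 2*p*(176 + p))
t = 11524 (t = -5 + 427*27 = -5 + 11529 = 11524)
q = 68036 (q = 2*130*(176 + 130) - 1*11524 = 2*130*306 - 11524 = 79560 - 11524 = 68036)
Y = 1/68036 ≈ 1.4698e-5
-Y = -1*1/68036 = -1/68036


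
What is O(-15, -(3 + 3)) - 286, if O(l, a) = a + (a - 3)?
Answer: -301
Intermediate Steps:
O(l, a) = -3 + 2*a (O(l, a) = a + (-3 + a) = -3 + 2*a)
O(-15, -(3 + 3)) - 286 = (-3 + 2*(-(3 + 3))) - 286 = (-3 + 2*(-1*6)) - 286 = (-3 + 2*(-6)) - 286 = (-3 - 12) - 286 = -15 - 286 = -301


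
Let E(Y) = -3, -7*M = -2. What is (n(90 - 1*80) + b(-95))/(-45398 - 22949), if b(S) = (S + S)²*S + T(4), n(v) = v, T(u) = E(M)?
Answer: 3429493/68347 ≈ 50.178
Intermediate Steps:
M = 2/7 (M = -⅐*(-2) = 2/7 ≈ 0.28571)
T(u) = -3
b(S) = -3 + 4*S³ (b(S) = (S + S)²*S - 3 = (2*S)²*S - 3 = (4*S²)*S - 3 = 4*S³ - 3 = -3 + 4*S³)
(n(90 - 1*80) + b(-95))/(-45398 - 22949) = ((90 - 1*80) + (-3 + 4*(-95)³))/(-45398 - 22949) = ((90 - 80) + (-3 + 4*(-857375)))/(-68347) = (10 + (-3 - 3429500))*(-1/68347) = (10 - 3429503)*(-1/68347) = -3429493*(-1/68347) = 3429493/68347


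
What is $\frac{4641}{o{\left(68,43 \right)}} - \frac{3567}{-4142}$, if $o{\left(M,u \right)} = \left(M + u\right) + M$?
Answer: $\frac{19861515}{741418} \approx 26.789$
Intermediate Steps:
$o{\left(M,u \right)} = u + 2 M$
$\frac{4641}{o{\left(68,43 \right)}} - \frac{3567}{-4142} = \frac{4641}{43 + 2 \cdot 68} - \frac{3567}{-4142} = \frac{4641}{43 + 136} - - \frac{3567}{4142} = \frac{4641}{179} + \frac{3567}{4142} = \frac{19861515}{741418}$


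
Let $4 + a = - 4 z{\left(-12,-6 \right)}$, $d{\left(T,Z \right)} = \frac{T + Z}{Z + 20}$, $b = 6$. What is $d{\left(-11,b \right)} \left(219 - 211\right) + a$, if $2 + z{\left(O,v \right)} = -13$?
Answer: $\frac{708}{13} \approx 54.462$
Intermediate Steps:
$z{\left(O,v \right)} = -15$ ($z{\left(O,v \right)} = -2 - 13 = -15$)
$d{\left(T,Z \right)} = \frac{T + Z}{20 + Z}$
$a = 56$ ($a = -4 - -60 = -4 + 60 = 56$)
$d{\left(-11,b \right)} \left(219 - 211\right) + a = \frac{-11 + 6}{20 + 6} \left(219 - 211\right) + 56 = \frac{1}{26} \left(-5\right) \left(219 - 211\right) + 56 = \frac{1}{26} \left(-5\right) 8 + 56 = \left(- \frac{5}{26}\right) 8 + 56 = - \frac{20}{13} + 56 = \frac{708}{13}$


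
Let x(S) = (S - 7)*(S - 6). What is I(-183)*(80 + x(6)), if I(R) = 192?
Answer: 15360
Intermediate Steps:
x(S) = (-7 + S)*(-6 + S)
I(-183)*(80 + x(6)) = 192*(80 + (42 + 6² - 13*6)) = 192*(80 + (42 + 36 - 78)) = 192*(80 + 0) = 192*80 = 15360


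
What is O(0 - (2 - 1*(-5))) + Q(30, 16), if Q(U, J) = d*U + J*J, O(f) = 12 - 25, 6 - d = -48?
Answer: 1863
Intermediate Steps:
d = 54 (d = 6 - 1*(-48) = 6 + 48 = 54)
O(f) = -13
Q(U, J) = J**2 + 54*U (Q(U, J) = 54*U + J*J = 54*U + J**2 = J**2 + 54*U)
O(0 - (2 - 1*(-5))) + Q(30, 16) = -13 + (16**2 + 54*30) = -13 + (256 + 1620) = -13 + 1876 = 1863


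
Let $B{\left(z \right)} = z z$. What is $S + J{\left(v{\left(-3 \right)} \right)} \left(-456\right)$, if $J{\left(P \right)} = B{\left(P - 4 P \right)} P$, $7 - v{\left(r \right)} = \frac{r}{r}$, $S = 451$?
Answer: $-886013$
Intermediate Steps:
$v{\left(r \right)} = 6$ ($v{\left(r \right)} = 7 - \frac{r}{r} = 7 - 1 = 6$)
$B{\left(z \right)} = z^{2}$
$J{\left(P \right)} = 9 P^{3}$ ($J{\left(P \right)} = \left(P - 4 P\right)^{2} P = \left(- 3 P\right)^{2} P = 9 P^{2} P = 9 P^{3}$)
$S + J{\left(v{\left(-3 \right)} \right)} \left(-456\right) = 451 + 9 \cdot 6^{3} \left(-456\right) = 451 + 9 \cdot 216 \left(-456\right) = 451 + 1944 \left(-456\right) = 451 - 886464 = -886013$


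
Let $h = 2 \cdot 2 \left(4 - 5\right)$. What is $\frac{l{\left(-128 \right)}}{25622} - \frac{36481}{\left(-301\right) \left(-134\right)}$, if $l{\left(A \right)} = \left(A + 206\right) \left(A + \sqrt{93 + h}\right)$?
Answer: $- \frac{668705419}{516718874} + \frac{39 \sqrt{89}}{12811} \approx -1.2654$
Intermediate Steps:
$h = -4$ ($h = 4 \left(-1\right) = -4$)
$l{\left(A \right)} = \left(206 + A\right) \left(A + \sqrt{89}\right)$ ($l{\left(A \right)} = \left(A + 206\right) \left(A + \sqrt{93 - 4}\right) = \left(206 + A\right) \left(A + \sqrt{89}\right)$)
$\frac{l{\left(-128 \right)}}{25622} - \frac{36481}{\left(-301\right) \left(-134\right)} = \frac{\left(-128\right)^{2} + 206 \left(-128\right) + 206 \sqrt{89} - 128 \sqrt{89}}{25622} - \frac{36481}{\left(-301\right) \left(-134\right)} = \left(16384 - 26368 + 206 \sqrt{89} - 128 \sqrt{89}\right) \frac{1}{25622} - \frac{36481}{40334} = \left(-9984 + 78 \sqrt{89}\right) \frac{1}{25622} - \frac{36481}{40334} = \left(- \frac{4992}{12811} + \frac{39 \sqrt{89}}{12811}\right) - \frac{36481}{40334} = - \frac{668705419}{516718874} + \frac{39 \sqrt{89}}{12811}$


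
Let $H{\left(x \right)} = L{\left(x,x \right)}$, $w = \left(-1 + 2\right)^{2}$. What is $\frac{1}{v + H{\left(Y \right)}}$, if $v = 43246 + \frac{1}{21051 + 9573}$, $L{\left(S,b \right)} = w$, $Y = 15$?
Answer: $\frac{30624}{1324396129} \approx 2.3123 \cdot 10^{-5}$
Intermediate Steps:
$w = 1$ ($w = 1^{2} = 1$)
$L{\left(S,b \right)} = 1$
$H{\left(x \right)} = 1$
$v = \frac{1324365505}{30624}$ ($v = 43246 + \frac{1}{30624} = \frac{1324365505}{30624} \approx 43246.0$)
$\frac{1}{v + H{\left(Y \right)}} = \frac{1}{\frac{1324365505}{30624} + 1} = \frac{1}{\frac{1324396129}{30624}} = \frac{30624}{1324396129}$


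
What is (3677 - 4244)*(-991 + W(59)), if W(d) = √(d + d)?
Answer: 561897 - 567*√118 ≈ 5.5574e+5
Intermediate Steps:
W(d) = √2*√d (W(d) = √(2*d) = √2*√d)
(3677 - 4244)*(-991 + W(59)) = (3677 - 4244)*(-991 + √2*√59) = -567*(-991 + √118) = 561897 - 567*√118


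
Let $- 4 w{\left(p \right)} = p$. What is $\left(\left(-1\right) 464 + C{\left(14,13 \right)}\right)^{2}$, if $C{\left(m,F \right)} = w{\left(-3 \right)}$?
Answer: $\frac{3433609}{16} \approx 2.146 \cdot 10^{5}$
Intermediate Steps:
$w{\left(p \right)} = - \frac{p}{4}$
$C{\left(m,F \right)} = \frac{3}{4}$ ($C{\left(m,F \right)} = \left(- \frac{1}{4}\right) \left(-3\right) = \frac{3}{4}$)
$\left(\left(-1\right) 464 + C{\left(14,13 \right)}\right)^{2} = \left(\left(-1\right) 464 + \frac{3}{4}\right)^{2} = \left(-464 + \frac{3}{4}\right)^{2} = \left(- \frac{1853}{4}\right)^{2} = \frac{3433609}{16}$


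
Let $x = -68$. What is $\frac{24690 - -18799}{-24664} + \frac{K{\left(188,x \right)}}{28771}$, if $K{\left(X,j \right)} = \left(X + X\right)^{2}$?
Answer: $\frac{2235675645}{709607944} \approx 3.1506$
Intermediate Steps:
$K{\left(X,j \right)} = 4 X^{2}$ ($K{\left(X,j \right)} = \left(2 X\right)^{2} = 4 X^{2}$)
$\frac{24690 - -18799}{-24664} + \frac{K{\left(188,x \right)}}{28771} = \frac{24690 - -18799}{-24664} + \frac{4 \cdot 188^{2}}{28771} = \left(24690 + 18799\right) \left(- \frac{1}{24664}\right) + 4 \cdot 35344 \cdot \frac{1}{28771} = 43489 \left(- \frac{1}{24664}\right) + 141376 \cdot \frac{1}{28771} = - \frac{43489}{24664} + \frac{141376}{28771} = \frac{2235675645}{709607944}$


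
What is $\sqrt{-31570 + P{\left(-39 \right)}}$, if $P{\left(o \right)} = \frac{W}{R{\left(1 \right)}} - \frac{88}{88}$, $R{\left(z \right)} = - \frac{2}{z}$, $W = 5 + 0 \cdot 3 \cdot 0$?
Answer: $\frac{i \sqrt{126294}}{2} \approx 177.69 i$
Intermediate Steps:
$W = 5$ ($W = 5 + 0 \cdot 0 = 5 + 0 = 5$)
$P{\left(o \right)} = - \frac{7}{2}$ ($P{\left(o \right)} = \frac{5}{\left(-2\right) 1^{-1}} - \frac{88}{88} = \frac{5}{\left(-2\right) 1} - 1 = \frac{5}{-2} - 1 = 5 \left(- \frac{1}{2}\right) - 1 = - \frac{5}{2} - 1 = - \frac{7}{2}$)
$\sqrt{-31570 + P{\left(-39 \right)}} = \sqrt{-31570 - \frac{7}{2}} = \sqrt{- \frac{63147}{2}} = \frac{i \sqrt{126294}}{2}$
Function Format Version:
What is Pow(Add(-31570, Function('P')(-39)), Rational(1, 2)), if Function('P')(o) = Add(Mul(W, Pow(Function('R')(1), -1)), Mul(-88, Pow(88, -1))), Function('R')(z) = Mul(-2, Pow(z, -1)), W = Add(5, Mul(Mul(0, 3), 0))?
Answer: Mul(Rational(1, 2), I, Pow(126294, Rational(1, 2))) ≈ Mul(177.69, I)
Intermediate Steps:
W = 5 (W = Add(5, Mul(0, 0)) = Add(5, 0) = 5)
Function('P')(o) = Rational(-7, 2) (Function('P')(o) = Add(Mul(5, Pow(Mul(-2, Pow(1, -1)), -1)), Mul(-88, Pow(88, -1))) = Add(Mul(5, Pow(Mul(-2, 1), -1)), Mul(-88, Rational(1, 88))) = Add(Mul(5, Pow(-2, -1)), -1) = Add(Mul(5, Rational(-1, 2)), -1) = Add(Rational(-5, 2), -1) = Rational(-7, 2))
Pow(Add(-31570, Function('P')(-39)), Rational(1, 2)) = Pow(Add(-31570, Rational(-7, 2)), Rational(1, 2)) = Pow(Rational(-63147, 2), Rational(1, 2)) = Mul(Rational(1, 2), I, Pow(126294, Rational(1, 2)))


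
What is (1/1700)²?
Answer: 1/2890000 ≈ 3.4602e-7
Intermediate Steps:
(1/1700)² = 1/2890000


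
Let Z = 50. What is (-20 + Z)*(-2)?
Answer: -60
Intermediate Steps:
(-20 + Z)*(-2) = (-20 + 50)*(-2) = 30*(-2) = -60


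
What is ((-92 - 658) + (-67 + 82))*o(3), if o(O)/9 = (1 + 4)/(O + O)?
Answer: -11025/2 ≈ -5512.5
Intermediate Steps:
o(O) = 45/(2*O) (o(O) = 9*((1 + 4)/(O + O)) = 9*(5/((2*O))) = 9*(5*(1/(2*O))) = 9*(5/(2*O)) = 45/(2*O))
((-92 - 658) + (-67 + 82))*o(3) = ((-92 - 658) + (-67 + 82))*((45/2)/3) = (-750 + 15)*((45/2)*(⅓)) = -735*15/2 = -11025/2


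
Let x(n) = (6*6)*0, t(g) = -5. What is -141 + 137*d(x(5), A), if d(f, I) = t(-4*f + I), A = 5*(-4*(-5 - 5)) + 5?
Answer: -826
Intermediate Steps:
x(n) = 0 (x(n) = 36*0 = 0)
A = 205 (A = 5*(-4*(-10)) + 5 = 5*40 + 5 = 200 + 5 = 205)
d(f, I) = -5
-141 + 137*d(x(5), A) = -141 + 137*(-5) = -141 - 685 = -826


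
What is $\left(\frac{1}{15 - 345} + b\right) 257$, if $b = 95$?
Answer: $\frac{8056693}{330} \approx 24414.0$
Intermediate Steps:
$\left(\frac{1}{15 - 345} + b\right) 257 = \left(\frac{1}{15 - 345} + 95\right) 257 = \left(\frac{1}{-330} + 95\right) 257 = \left(- \frac{1}{330} + 95\right) 257 = \frac{31349}{330} \cdot 257 = \frac{8056693}{330}$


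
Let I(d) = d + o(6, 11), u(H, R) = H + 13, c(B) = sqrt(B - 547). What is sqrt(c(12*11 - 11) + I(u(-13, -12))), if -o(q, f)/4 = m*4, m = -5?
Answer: sqrt(80 + I*sqrt(426)) ≈ 9.0172 + 1.1445*I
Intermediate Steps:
o(q, f) = 80 (o(q, f) = -(-20)*4 = -4*(-20) = 80)
c(B) = sqrt(-547 + B)
u(H, R) = 13 + H
I(d) = 80 + d (I(d) = d + 80 = 80 + d)
sqrt(c(12*11 - 11) + I(u(-13, -12))) = sqrt(sqrt(-547 + (12*11 - 11)) + (80 + (13 - 13))) = sqrt(sqrt(-547 + (132 - 11)) + (80 + 0)) = sqrt(sqrt(-547 + 121) + 80) = sqrt(sqrt(-426) + 80) = sqrt(I*sqrt(426) + 80) = sqrt(80 + I*sqrt(426))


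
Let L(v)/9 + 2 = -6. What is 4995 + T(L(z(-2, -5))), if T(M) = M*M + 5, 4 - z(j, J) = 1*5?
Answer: 10184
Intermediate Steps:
z(j, J) = -1 (z(j, J) = 4 - 5 = -1)
L(v) = -72 (L(v) = -18 + 9*(-6) = -18 - 54 = -72)
T(M) = 5 + M² (T(M) = M² + 5 = 5 + M²)
4995 + T(L(z(-2, -5))) = 4995 + (5 + (-72)²) = 4995 + (5 + 5184) = 4995 + 5189 = 10184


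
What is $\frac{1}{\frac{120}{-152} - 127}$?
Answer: $- \frac{19}{2428} \approx -0.0078254$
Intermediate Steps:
$\frac{1}{\frac{120}{-152} - 127} = \frac{1}{120 \left(- \frac{1}{152}\right) - 127} = \frac{1}{- \frac{15}{19} - 127} = \frac{1}{- \frac{2428}{19}} = - \frac{19}{2428}$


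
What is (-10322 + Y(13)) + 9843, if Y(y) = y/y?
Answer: -478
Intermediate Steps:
Y(y) = 1
(-10322 + Y(13)) + 9843 = (-10322 + 1) + 9843 = -10321 + 9843 = -478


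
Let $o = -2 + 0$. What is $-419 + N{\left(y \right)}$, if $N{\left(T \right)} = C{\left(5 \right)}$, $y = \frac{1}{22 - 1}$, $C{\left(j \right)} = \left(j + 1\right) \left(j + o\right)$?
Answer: $-401$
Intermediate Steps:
$o = -2$
$C{\left(j \right)} = \left(1 + j\right) \left(-2 + j\right)$ ($C{\left(j \right)} = \left(j + 1\right) \left(j - 2\right) = \left(1 + j\right) \left(-2 + j\right)$)
$y = \frac{1}{21} \approx 0.047619$
$N{\left(T \right)} = 18$ ($N{\left(T \right)} = -2 + 5^{2} - 5 = -2 + 25 - 5 = 18$)
$-419 + N{\left(y \right)} = -419 + 18 = -401$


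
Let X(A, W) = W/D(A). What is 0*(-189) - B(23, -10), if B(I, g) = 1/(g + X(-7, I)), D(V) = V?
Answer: 7/93 ≈ 0.075269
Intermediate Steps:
X(A, W) = W/A
B(I, g) = 1/(g - I/7) (B(I, g) = 1/(g + I/(-7)) = 1/(g + I*(-⅐)) = 1/(g - I/7))
0*(-189) - B(23, -10) = 0*(-189) - 7/(-1*23 + 7*(-10)) = 0 - 7/(-23 - 70) = 0 - 7/(-93) = 0 - 7*(-1)/93 = 0 - 1*(-7/93) = 0 + 7/93 = 7/93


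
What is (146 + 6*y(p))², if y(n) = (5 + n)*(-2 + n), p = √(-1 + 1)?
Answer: 7396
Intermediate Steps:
p = 0 (p = √0 = 0)
y(n) = (-2 + n)*(5 + n)
(146 + 6*y(p))² = (146 + 6*(-10 + 0² + 3*0))² = (146 + 6*(-10 + 0 + 0))² = (146 + 6*(-10))² = (146 - 60)² = 86² = 7396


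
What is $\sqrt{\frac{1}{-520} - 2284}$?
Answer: $\frac{i \sqrt{154398530}}{260} \approx 47.791 i$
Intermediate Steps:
$\sqrt{\frac{1}{-520} - 2284} = \sqrt{- \frac{1}{520} - 2284} = \sqrt{- \frac{1187681}{520}} = \frac{i \sqrt{154398530}}{260}$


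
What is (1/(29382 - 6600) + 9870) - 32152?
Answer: -507628523/22782 ≈ -22282.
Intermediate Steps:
(1/(29382 - 6600) + 9870) - 32152 = (1/22782 + 9870) - 32152 = 224858341/22782 - 32152 = -507628523/22782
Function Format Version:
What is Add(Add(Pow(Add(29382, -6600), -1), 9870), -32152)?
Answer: Rational(-507628523, 22782) ≈ -22282.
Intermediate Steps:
Add(Add(Pow(Add(29382, -6600), -1), 9870), -32152) = Add(Add(Pow(22782, -1), 9870), -32152) = Add(Add(Rational(1, 22782), 9870), -32152) = Add(Rational(224858341, 22782), -32152) = Rational(-507628523, 22782)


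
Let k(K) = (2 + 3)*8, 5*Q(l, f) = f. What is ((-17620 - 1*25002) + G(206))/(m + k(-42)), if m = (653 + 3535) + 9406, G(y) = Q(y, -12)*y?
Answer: -107791/34085 ≈ -3.1624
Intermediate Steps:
Q(l, f) = f/5
k(K) = 40 (k(K) = 5*8 = 40)
G(y) = -12*y/5 (G(y) = ((1/5)*(-12))*y = -12*y/5)
m = 13594 (m = 4188 + 9406 = 13594)
((-17620 - 1*25002) + G(206))/(m + k(-42)) = ((-17620 - 1*25002) - 12/5*206)/(13594 + 40) = ((-17620 - 25002) - 2472/5)/13634 = (-42622 - 2472/5)*(1/13634) = -215582/5*1/13634 = -107791/34085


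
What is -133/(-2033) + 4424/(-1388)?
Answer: -115913/37129 ≈ -3.1219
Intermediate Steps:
-133/(-2033) + 4424/(-1388) = -133*(-1/2033) + 4424*(-1/1388) = 7/107 - 1106/347 = -115913/37129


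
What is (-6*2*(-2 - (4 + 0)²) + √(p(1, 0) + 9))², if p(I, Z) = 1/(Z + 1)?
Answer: (216 + √10)² ≈ 48032.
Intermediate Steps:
p(I, Z) = 1/(1 + Z)
(-6*2*(-2 - (4 + 0)²) + √(p(1, 0) + 9))² = (-6*2*(-2 - (4 + 0)²) + √(1/(1 + 0) + 9))² = (-12*(-2 - 1*4²) + √(1/1 + 9))² = (-12*(-2 - 1*16) + √(1 + 9))² = (-12*(-2 - 16) + √10)² = (-12*(-18) + √10)² = (-1*(-216) + √10)² = (216 + √10)²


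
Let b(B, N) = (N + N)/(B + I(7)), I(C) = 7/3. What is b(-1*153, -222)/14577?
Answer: 111/549067 ≈ 0.00020216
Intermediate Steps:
I(C) = 7/3 (I(C) = 7*(⅓) = 7/3)
b(B, N) = 2*N/(7/3 + B) (b(B, N) = (N + N)/(B + 7/3) = (2*N)/(7/3 + B) = 2*N/(7/3 + B))
b(-1*153, -222)/14577 = (6*(-222)/(7 + 3*(-1*153)))/14577 = (6*(-222)/(7 + 3*(-153)))*(1/14577) = (6*(-222)/(7 - 459))*(1/14577) = (6*(-222)/(-452))*(1/14577) = (6*(-222)*(-1/452))*(1/14577) = (333/113)*(1/14577) = 111/549067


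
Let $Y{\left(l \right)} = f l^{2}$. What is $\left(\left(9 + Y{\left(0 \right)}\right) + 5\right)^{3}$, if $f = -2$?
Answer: $2744$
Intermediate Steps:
$Y{\left(l \right)} = - 2 l^{2}$
$\left(\left(9 + Y{\left(0 \right)}\right) + 5\right)^{3} = \left(\left(9 - 2 \cdot 0^{2}\right) + 5\right)^{3} = \left(\left(9 - 0\right) + 5\right)^{3} = \left(\left(9 + 0\right) + 5\right)^{3} = \left(9 + 5\right)^{3} = 14^{3} = 2744$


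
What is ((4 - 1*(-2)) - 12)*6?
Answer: -36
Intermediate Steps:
((4 - 1*(-2)) - 12)*6 = ((4 + 2) - 12)*6 = (6 - 12)*6 = -6*6 = -36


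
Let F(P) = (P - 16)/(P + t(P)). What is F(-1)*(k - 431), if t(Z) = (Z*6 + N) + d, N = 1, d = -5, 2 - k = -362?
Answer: -1139/11 ≈ -103.55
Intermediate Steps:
k = 364 (k = 2 - 1*(-362) = 2 + 362 = 364)
t(Z) = -4 + 6*Z (t(Z) = (Z*6 + 1) - 5 = (6*Z + 1) - 5 = (1 + 6*Z) - 5 = -4 + 6*Z)
F(P) = (-16 + P)/(-4 + 7*P) (F(P) = (P - 16)/(P + (-4 + 6*P)) = (-16 + P)/(-4 + 7*P))
F(-1)*(k - 431) = ((-16 - 1)/(-4 + 7*(-1)))*(364 - 431) = (-17/(-4 - 7))*(-67) = (-17/(-11))*(-67) = -1/11*(-17)*(-67) = (17/11)*(-67) = -1139/11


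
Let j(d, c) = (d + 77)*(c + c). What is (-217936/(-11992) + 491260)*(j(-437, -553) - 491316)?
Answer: -68602498779192/1499 ≈ -4.5765e+10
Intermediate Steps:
j(d, c) = 2*c*(77 + d) (j(d, c) = (77 + d)*(2*c) = 2*c*(77 + d))
(-217936/(-11992) + 491260)*(j(-437, -553) - 491316) = (-217936/(-11992) + 491260)*(2*(-553)*(77 - 437) - 491316) = (-217936*(-1/11992) + 491260)*(2*(-553)*(-360) - 491316) = (27242/1499 + 491260)*(398160 - 491316) = (736425982/1499)*(-93156) = -68602498779192/1499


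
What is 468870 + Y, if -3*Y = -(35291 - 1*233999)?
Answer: 402634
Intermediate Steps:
Y = -66236 (Y = -(-1)*(35291 - 1*233999)/3 = -(-1)*(35291 - 233999)/3 = -(-1)*(-198708)/3 = -1/3*198708 = -66236)
468870 + Y = 468870 - 66236 = 402634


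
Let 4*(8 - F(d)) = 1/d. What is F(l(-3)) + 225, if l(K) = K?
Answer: 2797/12 ≈ 233.08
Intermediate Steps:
F(d) = 8 - 1/(4*d)
F(l(-3)) + 225 = (8 - 1/4/(-3)) + 225 = (8 - 1/4*(-1/3)) + 225 = (8 + 1/12) + 225 = 97/12 + 225 = 2797/12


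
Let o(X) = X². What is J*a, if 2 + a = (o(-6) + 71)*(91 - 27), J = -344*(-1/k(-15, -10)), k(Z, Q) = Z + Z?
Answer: -392504/5 ≈ -78501.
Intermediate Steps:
k(Z, Q) = 2*Z
J = -172/15 (J = -344/((-2*(-15))) = -344/((-1*(-30))) = -344/30 = -344*1/30 = -172/15 ≈ -11.467)
a = 6846 (a = -2 + ((-6)² + 71)*(91 - 27) = -2 + (36 + 71)*64 = -2 + 107*64 = -2 + 6848 = 6846)
J*a = -172/15*6846 = -392504/5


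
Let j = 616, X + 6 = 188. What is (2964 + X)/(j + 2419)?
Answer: 3146/3035 ≈ 1.0366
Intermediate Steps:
X = 182 (X = -6 + 188 = 182)
(2964 + X)/(j + 2419) = (2964 + 182)/(616 + 2419) = 3146/3035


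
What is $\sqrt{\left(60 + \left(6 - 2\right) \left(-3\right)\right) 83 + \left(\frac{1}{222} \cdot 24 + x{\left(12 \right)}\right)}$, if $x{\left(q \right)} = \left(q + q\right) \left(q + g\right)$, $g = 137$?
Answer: $\frac{2 \sqrt{2587447}}{37} \approx 86.949$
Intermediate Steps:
$x{\left(q \right)} = 2 q \left(137 + q\right)$ ($x{\left(q \right)} = \left(q + q\right) \left(q + 137\right) = 2 q \left(137 + q\right)$)
$\sqrt{\left(60 + \left(6 - 2\right) \left(-3\right)\right) 83 + \left(\frac{1}{222} \cdot 24 + x{\left(12 \right)}\right)} = \sqrt{\left(60 + \left(6 - 2\right) \left(-3\right)\right) 83 + \left(\frac{1}{222} \cdot 24 + 2 \cdot 12 \left(137 + 12\right)\right)} = \sqrt{\left(60 + 4 \left(-3\right)\right) 83 + \left(\frac{1}{222} \cdot 24 + 2 \cdot 12 \cdot 149\right)} = \sqrt{\left(60 - 12\right) 83 + \left(\frac{4}{37} + 3576\right)} = \sqrt{48 \cdot 83 + \frac{132316}{37}} = \sqrt{3984 + \frac{132316}{37}} = \sqrt{\frac{279724}{37}} = \frac{2 \sqrt{2587447}}{37}$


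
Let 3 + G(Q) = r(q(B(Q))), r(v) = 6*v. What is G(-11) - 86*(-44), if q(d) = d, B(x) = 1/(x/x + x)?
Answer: 18902/5 ≈ 3780.4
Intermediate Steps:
B(x) = 1/(1 + x)
G(Q) = -3 + 6/(1 + Q)
G(-11) - 86*(-44) = 3*(1 - 1*(-11))/(1 - 11) - 86*(-44) = 3*(1 + 11)/(-10) + 3784 = 3*(-1/10)*12 + 3784 = -18/5 + 3784 = 18902/5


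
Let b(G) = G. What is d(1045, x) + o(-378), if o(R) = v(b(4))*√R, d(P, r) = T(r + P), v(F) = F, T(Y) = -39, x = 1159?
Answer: -39 + 12*I*√42 ≈ -39.0 + 77.769*I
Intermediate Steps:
d(P, r) = -39
o(R) = 4*√R
d(1045, x) + o(-378) = -39 + 4*√(-378) = -39 + 4*(3*I*√42) = -39 + 12*I*√42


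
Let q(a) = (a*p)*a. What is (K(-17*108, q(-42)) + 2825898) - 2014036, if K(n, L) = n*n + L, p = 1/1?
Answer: 4184522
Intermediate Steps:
p = 1
q(a) = a² (q(a) = (a*1)*a = a*a = a²)
K(n, L) = L + n² (K(n, L) = n² + L = L + n²)
(K(-17*108, q(-42)) + 2825898) - 2014036 = (((-42)² + (-17*108)²) + 2825898) - 2014036 = ((1764 + (-1836)²) + 2825898) - 2014036 = ((1764 + 3370896) + 2825898) - 2014036 = (3372660 + 2825898) - 2014036 = 6198558 - 2014036 = 4184522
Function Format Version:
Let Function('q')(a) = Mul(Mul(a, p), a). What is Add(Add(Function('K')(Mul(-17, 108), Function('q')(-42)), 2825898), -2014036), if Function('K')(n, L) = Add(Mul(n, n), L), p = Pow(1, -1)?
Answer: 4184522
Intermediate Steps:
p = 1
Function('q')(a) = Pow(a, 2) (Function('q')(a) = Mul(Mul(a, 1), a) = Mul(a, a) = Pow(a, 2))
Function('K')(n, L) = Add(L, Pow(n, 2)) (Function('K')(n, L) = Add(Pow(n, 2), L) = Add(L, Pow(n, 2)))
Add(Add(Function('K')(Mul(-17, 108), Function('q')(-42)), 2825898), -2014036) = Add(Add(Add(Pow(-42, 2), Pow(Mul(-17, 108), 2)), 2825898), -2014036) = Add(Add(Add(1764, Pow(-1836, 2)), 2825898), -2014036) = Add(Add(Add(1764, 3370896), 2825898), -2014036) = Add(Add(3372660, 2825898), -2014036) = Add(6198558, -2014036) = 4184522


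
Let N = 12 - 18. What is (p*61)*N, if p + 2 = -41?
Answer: 15738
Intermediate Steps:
p = -43 (p = -2 - 41 = -43)
N = -6
(p*61)*N = -43*61*(-6) = -2623*(-6) = 15738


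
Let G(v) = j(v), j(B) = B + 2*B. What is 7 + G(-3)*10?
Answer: -83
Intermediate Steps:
j(B) = 3*B
G(v) = 3*v
7 + G(-3)*10 = 7 + (3*(-3))*10 = 7 - 9*10 = 7 - 90 = -83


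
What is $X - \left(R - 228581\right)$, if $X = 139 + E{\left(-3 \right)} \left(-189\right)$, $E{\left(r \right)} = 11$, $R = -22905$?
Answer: $249546$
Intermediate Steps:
$X = -1940$ ($X = 139 + 11 \left(-189\right) = 139 - 2079 = -1940$)
$X - \left(R - 228581\right) = -1940 - \left(-22905 - 228581\right) = -1940 - -251486 = -1940 + 251486 = 249546$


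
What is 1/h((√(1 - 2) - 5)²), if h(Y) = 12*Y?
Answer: 1/338 + 5*I/4056 ≈ 0.0029586 + 0.0012327*I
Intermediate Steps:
1/h((√(1 - 2) - 5)²) = 1/(12*(√(1 - 2) - 5)²) = 1/(12*(√(-1) - 5)²) = 1/(12*(I - 5)²) = 1/(12*(-5 + I)²)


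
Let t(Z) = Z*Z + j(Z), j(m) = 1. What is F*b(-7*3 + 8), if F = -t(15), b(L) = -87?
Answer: 19662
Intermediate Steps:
t(Z) = 1 + Z**2 (t(Z) = Z*Z + 1 = Z**2 + 1 = 1 + Z**2)
F = -226 (F = -(1 + 15**2) = -(1 + 225) = -1*226 = -226)
F*b(-7*3 + 8) = -226*(-87) = 19662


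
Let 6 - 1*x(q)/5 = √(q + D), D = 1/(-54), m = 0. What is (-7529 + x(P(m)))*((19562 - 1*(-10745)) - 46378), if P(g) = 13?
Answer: 120516429 + 26785*√4206/6 ≈ 1.2081e+8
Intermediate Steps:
D = -1/54 ≈ -0.018519
x(q) = 30 - 5*√(-1/54 + q) (x(q) = 30 - 5*√(q - 1/54) = 30 - 5*√(-1/54 + q))
(-7529 + x(P(m)))*((19562 - 1*(-10745)) - 46378) = (-7529 + (30 - 5*√(-6 + 324*13)/18))*((19562 - 1*(-10745)) - 46378) = (-7529 + (30 - 5*√(-6 + 4212)/18))*((19562 + 10745) - 46378) = (-7529 + (30 - 5*√4206/18))*(30307 - 46378) = (-7499 - 5*√4206/18)*(-16071) = 120516429 + 26785*√4206/6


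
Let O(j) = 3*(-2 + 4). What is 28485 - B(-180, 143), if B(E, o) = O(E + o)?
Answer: 28479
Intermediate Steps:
O(j) = 6 (O(j) = 3*2 = 6)
B(E, o) = 6
28485 - B(-180, 143) = 28485 - 1*6 = 28485 - 6 = 28479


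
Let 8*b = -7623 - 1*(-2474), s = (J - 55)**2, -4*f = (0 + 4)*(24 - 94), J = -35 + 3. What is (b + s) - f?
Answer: 54843/8 ≈ 6855.4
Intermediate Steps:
J = -32
f = 70 (f = -(0 + 4)*(24 - 94)/4 = -(-70) = -1/4*(-280) = 70)
s = 7569 (s = (-32 - 55)**2 = (-87)**2 = 7569)
b = -5149/8 (b = (-7623 - 1*(-2474))/8 = (-7623 + 2474)/8 = (1/8)*(-5149) = -5149/8 ≈ -643.63)
(b + s) - f = (-5149/8 + 7569) - 1*70 = 55403/8 - 70 = 54843/8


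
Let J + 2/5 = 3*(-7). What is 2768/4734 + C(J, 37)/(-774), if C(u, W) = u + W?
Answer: 287303/508905 ≈ 0.56455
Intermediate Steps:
J = -107/5 (J = -⅖ + 3*(-7) = -⅖ - 21 = -107/5 ≈ -21.400)
C(u, W) = W + u
2768/4734 + C(J, 37)/(-774) = 2768/4734 + (37 - 107/5)/(-774) = 2768*(1/4734) + (78/5)*(-1/774) = 1384/2367 - 13/645 = 287303/508905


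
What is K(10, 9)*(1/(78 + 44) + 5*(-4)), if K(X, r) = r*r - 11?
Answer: -85365/61 ≈ -1399.4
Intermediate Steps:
K(X, r) = -11 + r**2 (K(X, r) = r**2 - 11 = -11 + r**2)
K(10, 9)*(1/(78 + 44) + 5*(-4)) = (-11 + 9**2)*(1/(78 + 44) + 5*(-4)) = (-11 + 81)*(1/122 - 20) = 70*(1/122 - 20) = 70*(-2439/122) = -85365/61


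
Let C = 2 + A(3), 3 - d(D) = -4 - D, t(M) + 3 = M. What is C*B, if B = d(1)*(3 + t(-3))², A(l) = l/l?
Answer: 216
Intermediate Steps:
t(M) = -3 + M
A(l) = 1
d(D) = 7 + D (d(D) = 3 - (-4 - D) = 3 + (4 + D) = 7 + D)
C = 3 (C = 2 + 1 = 3)
B = 72 (B = (7 + 1)*(3 + (-3 - 3))² = 8*(3 - 6)² = 8*(-3)² = 8*9 = 72)
C*B = 3*72 = 216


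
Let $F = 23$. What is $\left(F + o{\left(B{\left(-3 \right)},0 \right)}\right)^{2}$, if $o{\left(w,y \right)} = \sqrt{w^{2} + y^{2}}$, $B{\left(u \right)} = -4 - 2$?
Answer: $841$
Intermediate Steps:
$B{\left(u \right)} = -6$
$\left(F + o{\left(B{\left(-3 \right)},0 \right)}\right)^{2} = \left(23 + \sqrt{\left(-6\right)^{2} + 0^{2}}\right)^{2} = \left(23 + \sqrt{36 + 0}\right)^{2} = \left(23 + \sqrt{36}\right)^{2} = \left(23 + 6\right)^{2} = 29^{2} = 841$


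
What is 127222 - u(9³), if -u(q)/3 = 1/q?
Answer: 30914947/243 ≈ 1.2722e+5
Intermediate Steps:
u(q) = -3/q
127222 - u(9³) = 127222 - (-3)/(9³) = 127222 - (-3)/729 = 127222 - 1*(-1/243) = 127222 + 1/243 = 30914947/243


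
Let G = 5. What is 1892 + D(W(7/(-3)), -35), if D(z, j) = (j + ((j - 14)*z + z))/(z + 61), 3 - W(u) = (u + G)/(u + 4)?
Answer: 589793/312 ≈ 1890.4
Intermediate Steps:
W(u) = 3 - (5 + u)/(4 + u) (W(u) = 3 - (u + 5)/(u + 4) = 3 - (5 + u)/(4 + u))
D(z, j) = (j + z + z*(-14 + j))/(61 + z) (D(z, j) = (j + ((-14 + j)*z + z))/(61 + z) = (j + (z*(-14 + j) + z))/(61 + z) = (j + (z + z*(-14 + j)))/(61 + z) = (j + z + z*(-14 + j))/(61 + z))
1892 + D(W(7/(-3)), -35) = 1892 + (-35 - 13*(7 + 2*(7/(-3)))/(4 + 7/(-3)) - 35*(7 + 2*(7/(-3)))/(4 + 7/(-3)))/(61 + (7 + 2*(7/(-3)))/(4 + 7/(-3))) = 1892 + (-35 - 13*(7 + 2*(7*(-1/3)))/(4 + 7*(-1/3)) - 35*(7 + 2*(7*(-1/3)))/(4 + 7*(-1/3)))/(61 + (7 + 2*(7*(-1/3)))/(4 + 7*(-1/3))) = 1892 + (-35 - 13*(7 + 2*(-7/3))/(4 - 7/3) - 35*(7 + 2*(-7/3))/(4 - 7/3))/(61 + (7 + 2*(-7/3))/(4 - 7/3)) = 1892 + (-35 - 13*(7 - 14/3)/5/3 - 35*(7 - 14/3)/5/3)/(61 + (7 - 14/3)/(5/3)) = 1892 + (-35 - 39*7/(5*3) - 21*7/3)/(61 + (3/5)*(7/3)) = 1892 + (-35 - 13*7/5 - 35*7/5)/(61 + 7/5) = 1892 + (-35 - 91/5 - 49)/(312/5) = 1892 + (5/312)*(-511/5) = 1892 - 511/312 = 589793/312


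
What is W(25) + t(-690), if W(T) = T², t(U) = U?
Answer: -65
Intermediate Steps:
W(25) + t(-690) = 25² - 690 = 625 - 690 = -65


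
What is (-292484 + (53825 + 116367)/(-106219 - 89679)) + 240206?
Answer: -5120662918/97949 ≈ -52279.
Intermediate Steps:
(-292484 + (53825 + 116367)/(-106219 - 89679)) + 240206 = (-292484 + 170192/(-195898)) + 240206 = (-292484 + 170192*(-1/195898)) + 240206 = (-292484 - 85096/97949) + 240206 = -28648600412/97949 + 240206 = -5120662918/97949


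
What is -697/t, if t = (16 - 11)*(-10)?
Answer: 697/50 ≈ 13.940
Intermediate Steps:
t = -50 (t = 5*(-10) = -50)
-697/t = -697/(-50) = -697*(-1/50) = 697/50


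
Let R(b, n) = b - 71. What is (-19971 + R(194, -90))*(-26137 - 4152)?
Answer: 601176072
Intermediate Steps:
R(b, n) = -71 + b
(-19971 + R(194, -90))*(-26137 - 4152) = (-19971 + (-71 + 194))*(-26137 - 4152) = (-19971 + 123)*(-30289) = -19848*(-30289) = 601176072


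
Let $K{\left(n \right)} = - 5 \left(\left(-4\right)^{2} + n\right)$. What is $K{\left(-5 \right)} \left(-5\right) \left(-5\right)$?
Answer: $-1375$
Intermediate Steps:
$K{\left(n \right)} = -80 - 5 n$ ($K{\left(n \right)} = - 5 \left(16 + n\right) = -80 - 5 n$)
$K{\left(-5 \right)} \left(-5\right) \left(-5\right) = \left(-80 - -25\right) \left(-5\right) \left(-5\right) = \left(-80 + 25\right) \left(-5\right) \left(-5\right) = \left(-55\right) \left(-5\right) \left(-5\right) = 275 \left(-5\right) = -1375$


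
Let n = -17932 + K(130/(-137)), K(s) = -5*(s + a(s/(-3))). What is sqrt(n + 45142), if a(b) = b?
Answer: sqrt(4596874710)/411 ≈ 164.96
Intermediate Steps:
K(s) = -10*s/3 (K(s) = -5*(s + s/(-3)) = -5*(s + s*(-1/3)) = -5*(s - s/3) = -10*s/3)
n = -7368752/411 (n = -17932 - 1300/(3*(-137)) = -17932 - 1300*(-1)/(3*137) = -17932 - 10/3*(-130/137) = -17932 + 1300/411 = -7368752/411 ≈ -17929.)
sqrt(n + 45142) = sqrt(-7368752/411 + 45142) = sqrt(11184610/411) = sqrt(4596874710)/411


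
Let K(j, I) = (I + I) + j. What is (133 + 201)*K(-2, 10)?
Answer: 6012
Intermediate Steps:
K(j, I) = j + 2*I (K(j, I) = 2*I + j = j + 2*I)
(133 + 201)*K(-2, 10) = (133 + 201)*(-2 + 2*10) = 334*(-2 + 20) = 334*18 = 6012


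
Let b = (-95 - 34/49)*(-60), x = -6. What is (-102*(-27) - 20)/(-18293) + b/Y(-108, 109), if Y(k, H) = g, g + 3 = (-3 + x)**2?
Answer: 856017212/11652641 ≈ 73.461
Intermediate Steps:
g = 78 (g = -3 + (-3 - 6)**2 = -3 + (-9)**2 = -3 + 81 = 78)
Y(k, H) = 78
b = 281340/49 (b = (-95 - 34*1/49)*(-60) = (-95 - 34/49)*(-60) = -4689/49*(-60) = 281340/49 ≈ 5741.6)
(-102*(-27) - 20)/(-18293) + b/Y(-108, 109) = (-102*(-27) - 20)/(-18293) + (281340/49)/78 = (2754 - 20)*(-1/18293) + (281340/49)*(1/78) = 2734*(-1/18293) + 46890/637 = -2734/18293 + 46890/637 = 856017212/11652641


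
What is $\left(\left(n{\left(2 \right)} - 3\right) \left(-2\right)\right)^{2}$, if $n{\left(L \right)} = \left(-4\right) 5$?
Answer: $2116$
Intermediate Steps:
$n{\left(L \right)} = -20$
$\left(\left(n{\left(2 \right)} - 3\right) \left(-2\right)\right)^{2} = \left(\left(-20 - 3\right) \left(-2\right)\right)^{2} = \left(\left(-23\right) \left(-2\right)\right)^{2} = 46^{2} = 2116$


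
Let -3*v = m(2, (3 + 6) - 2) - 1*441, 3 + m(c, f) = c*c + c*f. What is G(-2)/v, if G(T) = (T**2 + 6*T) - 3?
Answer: -11/142 ≈ -0.077465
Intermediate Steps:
m(c, f) = -3 + c**2 + c*f (m(c, f) = -3 + (c*c + c*f) = -3 + (c**2 + c*f) = -3 + c**2 + c*f)
G(T) = -3 + T**2 + 6*T
v = 142 (v = -((-3 + 2**2 + 2*((3 + 6) - 2)) - 1*441)/3 = -((-3 + 4 + 2*(9 - 2)) - 441)/3 = -((-3 + 4 + 2*7) - 441)/3 = -((-3 + 4 + 14) - 441)/3 = -(15 - 441)/3 = -1/3*(-426) = 142)
G(-2)/v = (-3 + (-2)**2 + 6*(-2))/142 = (-3 + 4 - 12)*(1/142) = -11*1/142 = -11/142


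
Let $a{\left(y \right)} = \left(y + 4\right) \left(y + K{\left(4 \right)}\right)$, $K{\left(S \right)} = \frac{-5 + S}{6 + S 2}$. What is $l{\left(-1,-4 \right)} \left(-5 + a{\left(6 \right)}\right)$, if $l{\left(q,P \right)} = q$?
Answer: $- \frac{380}{7} \approx -54.286$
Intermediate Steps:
$K{\left(S \right)} = \frac{-5 + S}{6 + 2 S}$
$a{\left(y \right)} = \left(4 + y\right) \left(- \frac{1}{14} + y\right)$ ($a{\left(y \right)} = \left(y + 4\right) \left(y + \frac{-5 + 4}{2 \left(3 + 4\right)}\right) = \left(4 + y\right) \left(y + \frac{1}{2} \cdot \frac{1}{7} \left(-1\right)\right) = \left(4 + y\right) \left(y - \frac{1}{14}\right) = \left(4 + y\right) \left(- \frac{1}{14} + y\right)$)
$l{\left(-1,-4 \right)} \left(-5 + a{\left(6 \right)}\right) = - (-5 + \left(- \frac{2}{7} + 6^{2} + \frac{55}{14} \cdot 6\right)) = - (-5 + \left(- \frac{2}{7} + 36 + \frac{165}{7}\right)) = - (-5 + \frac{415}{7}) = \left(-1\right) \frac{380}{7} = - \frac{380}{7}$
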